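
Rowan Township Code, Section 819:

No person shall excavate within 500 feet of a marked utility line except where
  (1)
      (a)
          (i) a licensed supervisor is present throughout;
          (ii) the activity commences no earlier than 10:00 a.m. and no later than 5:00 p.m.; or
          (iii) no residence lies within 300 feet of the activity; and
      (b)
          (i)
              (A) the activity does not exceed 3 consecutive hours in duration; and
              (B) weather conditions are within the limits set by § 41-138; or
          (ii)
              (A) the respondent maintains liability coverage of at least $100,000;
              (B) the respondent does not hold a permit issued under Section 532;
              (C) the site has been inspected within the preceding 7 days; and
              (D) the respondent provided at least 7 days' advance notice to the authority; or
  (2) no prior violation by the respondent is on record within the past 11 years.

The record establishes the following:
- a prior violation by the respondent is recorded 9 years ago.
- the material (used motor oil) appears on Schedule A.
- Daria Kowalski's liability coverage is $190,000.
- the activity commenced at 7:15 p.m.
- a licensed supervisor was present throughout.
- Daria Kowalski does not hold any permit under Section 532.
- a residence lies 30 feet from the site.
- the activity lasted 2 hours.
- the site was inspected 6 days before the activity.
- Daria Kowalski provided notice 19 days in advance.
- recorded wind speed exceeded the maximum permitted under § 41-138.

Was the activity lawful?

(i) supervisor present — holds.
(ii) start within hours — not met.
(iii) no residence in 300 ft — not met.
(a) = T OR F OR F = true.
(A) ≤ 3 hrs duration — met.
(B) weather ok — not satisfied.
So (i) is not satisfied (T AND F).
(A) coverage ≥ $100,000 — satisfied.
(B) not (holds permit) — holds.
(C) site inspected — met.
(D) ≥7 days' notice — holds.
(ii): T AND T AND T AND T → true.
(b): F OR T → true.
(1): T AND T → true.
(2) no prior violation — not satisfied.
So Overall is satisfied (T OR F).

Yes — lawful.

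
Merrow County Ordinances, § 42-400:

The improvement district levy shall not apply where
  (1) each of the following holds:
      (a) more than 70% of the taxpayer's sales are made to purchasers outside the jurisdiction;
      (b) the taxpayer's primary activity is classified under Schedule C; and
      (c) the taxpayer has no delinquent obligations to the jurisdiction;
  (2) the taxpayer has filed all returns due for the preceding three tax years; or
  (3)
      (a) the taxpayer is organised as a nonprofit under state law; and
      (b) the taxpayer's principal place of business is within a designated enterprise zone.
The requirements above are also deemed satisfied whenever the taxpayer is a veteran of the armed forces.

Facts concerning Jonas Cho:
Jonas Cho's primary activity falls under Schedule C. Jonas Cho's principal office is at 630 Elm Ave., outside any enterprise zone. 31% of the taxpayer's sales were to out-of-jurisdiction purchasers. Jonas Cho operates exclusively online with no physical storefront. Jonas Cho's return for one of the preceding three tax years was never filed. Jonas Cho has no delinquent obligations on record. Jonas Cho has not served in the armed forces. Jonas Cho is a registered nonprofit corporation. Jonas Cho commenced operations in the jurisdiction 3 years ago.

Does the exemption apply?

(a) >70% out-of-jur. sales — not satisfied.
(b) Schedule C activity — met.
(c) no delinquency — satisfied.
So (1) is not satisfied (F AND T AND T).
(2) returns current — not satisfied.
(a) nonprofit — met.
(b) in enterprise zone — fails.
So (3) is not satisfied (T AND F).
Overall: F OR F OR F → false.
Exception (veteran) — not satisfied.
Result: main false OR exception false → false.

No — not exempt.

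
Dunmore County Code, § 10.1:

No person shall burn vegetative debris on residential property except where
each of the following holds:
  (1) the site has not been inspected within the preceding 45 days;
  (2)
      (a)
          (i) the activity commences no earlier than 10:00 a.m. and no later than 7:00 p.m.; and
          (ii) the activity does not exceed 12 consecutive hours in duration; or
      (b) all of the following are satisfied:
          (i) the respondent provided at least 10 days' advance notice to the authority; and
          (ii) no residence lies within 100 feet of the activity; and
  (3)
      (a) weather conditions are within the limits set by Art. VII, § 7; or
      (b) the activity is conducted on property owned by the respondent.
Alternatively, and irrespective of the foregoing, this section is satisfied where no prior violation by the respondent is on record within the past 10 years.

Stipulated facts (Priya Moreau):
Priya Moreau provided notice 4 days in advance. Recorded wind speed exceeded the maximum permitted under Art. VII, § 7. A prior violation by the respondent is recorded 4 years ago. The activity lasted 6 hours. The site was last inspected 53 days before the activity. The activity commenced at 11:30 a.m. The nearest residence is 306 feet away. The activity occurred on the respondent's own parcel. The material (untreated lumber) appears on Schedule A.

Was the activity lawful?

(1) not (site inspected) — holds.
(i) start within hours — met.
(ii) ≤ 12 hrs duration — satisfied.
(a) = T AND T = true.
(i) ≥10 days' notice — fails.
(ii) no residence in 100 ft — satisfied.
So (b) is not satisfied (F AND T).
So (2) is satisfied (T OR F).
(a) weather ok — not met.
(b) own property — holds.
(3) = F OR T = true.
Overall: T AND T AND T → true.
Exception (no prior violation) — not satisfied.
Result: main true OR exception false → true.

Yes — lawful.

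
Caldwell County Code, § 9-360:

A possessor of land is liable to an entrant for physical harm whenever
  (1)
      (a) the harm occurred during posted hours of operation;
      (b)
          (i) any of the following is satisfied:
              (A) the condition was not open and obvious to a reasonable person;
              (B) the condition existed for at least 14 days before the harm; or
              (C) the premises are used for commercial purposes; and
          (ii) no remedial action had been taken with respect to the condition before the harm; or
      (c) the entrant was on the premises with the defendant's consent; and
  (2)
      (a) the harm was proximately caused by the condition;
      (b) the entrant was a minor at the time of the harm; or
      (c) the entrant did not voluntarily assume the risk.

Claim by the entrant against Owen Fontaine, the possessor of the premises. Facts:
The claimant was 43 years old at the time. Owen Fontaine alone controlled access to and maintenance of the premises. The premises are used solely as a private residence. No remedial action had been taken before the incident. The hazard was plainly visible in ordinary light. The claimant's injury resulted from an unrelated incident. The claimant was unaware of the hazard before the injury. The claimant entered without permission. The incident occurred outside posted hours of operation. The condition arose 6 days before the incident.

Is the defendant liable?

(a) during posted hours — not met.
(A) not open/obvious — fails.
(B) condition ≥14 days old — fails.
(C) commercial use — not satisfied.
(i): F OR F OR F → false.
(ii) no remedial action — met.
(b): F AND T → false.
(c) consent to enter — fails.
So (1) is not satisfied (F OR F OR F).
(a) proximate cause — not satisfied.
(b) entrant a minor — not satisfied.
(c) no assumed risk — met.
(2): F OR F OR T → true.
Overall: F AND T → false.

No — not liable.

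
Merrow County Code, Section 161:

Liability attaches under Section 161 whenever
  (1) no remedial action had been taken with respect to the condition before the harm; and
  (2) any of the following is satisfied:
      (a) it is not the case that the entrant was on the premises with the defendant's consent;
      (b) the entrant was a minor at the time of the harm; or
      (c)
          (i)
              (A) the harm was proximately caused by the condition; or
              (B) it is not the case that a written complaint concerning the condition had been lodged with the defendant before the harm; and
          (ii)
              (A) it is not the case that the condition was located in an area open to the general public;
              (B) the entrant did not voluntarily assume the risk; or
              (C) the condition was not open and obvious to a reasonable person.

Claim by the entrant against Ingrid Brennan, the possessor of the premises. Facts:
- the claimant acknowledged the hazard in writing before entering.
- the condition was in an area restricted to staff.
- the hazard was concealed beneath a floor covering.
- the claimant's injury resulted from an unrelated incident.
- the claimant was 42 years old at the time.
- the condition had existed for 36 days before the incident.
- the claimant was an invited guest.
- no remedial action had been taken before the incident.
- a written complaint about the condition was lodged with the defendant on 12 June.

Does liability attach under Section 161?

(1) no remedial action — holds.
(a) not (consent to enter) — not met.
(b) entrant a minor — fails.
(A) proximate cause — fails.
(B) not (complaint lodged) — fails.
(i): F OR F → false.
(A) not (public area) — holds.
(B) no assumed risk — not met.
(C) not open/obvious — holds.
(ii) = T OR F OR T = true.
So (c) is not satisfied (F AND T).
So (2) is not satisfied (F OR F OR F).
Overall = T AND F = false.

No — not liable.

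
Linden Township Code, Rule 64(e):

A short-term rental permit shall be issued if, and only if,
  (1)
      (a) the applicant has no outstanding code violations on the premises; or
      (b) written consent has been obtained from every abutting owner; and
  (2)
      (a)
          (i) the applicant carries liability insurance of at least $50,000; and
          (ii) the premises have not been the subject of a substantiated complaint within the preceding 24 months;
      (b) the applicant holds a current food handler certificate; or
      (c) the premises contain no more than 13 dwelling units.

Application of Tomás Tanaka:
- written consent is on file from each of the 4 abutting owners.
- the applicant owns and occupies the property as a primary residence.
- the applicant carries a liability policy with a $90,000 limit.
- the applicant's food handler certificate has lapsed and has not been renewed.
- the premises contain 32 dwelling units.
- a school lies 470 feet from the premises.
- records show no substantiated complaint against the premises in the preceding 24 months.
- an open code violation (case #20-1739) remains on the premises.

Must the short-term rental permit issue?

Yes — granted.

(a) no code violations — fails.
(b) all abutters consent — met.
So (1) is satisfied (F OR T).
(i) insurance ≥ $50,000 — satisfied.
(ii) no complaint in 24 mo. — satisfied.
So (a) is satisfied (T AND T).
(b) food handler cert. — not met.
(c) ≤ 13 units — not met.
(2): T OR F OR F → true.
Overall: T AND T → true.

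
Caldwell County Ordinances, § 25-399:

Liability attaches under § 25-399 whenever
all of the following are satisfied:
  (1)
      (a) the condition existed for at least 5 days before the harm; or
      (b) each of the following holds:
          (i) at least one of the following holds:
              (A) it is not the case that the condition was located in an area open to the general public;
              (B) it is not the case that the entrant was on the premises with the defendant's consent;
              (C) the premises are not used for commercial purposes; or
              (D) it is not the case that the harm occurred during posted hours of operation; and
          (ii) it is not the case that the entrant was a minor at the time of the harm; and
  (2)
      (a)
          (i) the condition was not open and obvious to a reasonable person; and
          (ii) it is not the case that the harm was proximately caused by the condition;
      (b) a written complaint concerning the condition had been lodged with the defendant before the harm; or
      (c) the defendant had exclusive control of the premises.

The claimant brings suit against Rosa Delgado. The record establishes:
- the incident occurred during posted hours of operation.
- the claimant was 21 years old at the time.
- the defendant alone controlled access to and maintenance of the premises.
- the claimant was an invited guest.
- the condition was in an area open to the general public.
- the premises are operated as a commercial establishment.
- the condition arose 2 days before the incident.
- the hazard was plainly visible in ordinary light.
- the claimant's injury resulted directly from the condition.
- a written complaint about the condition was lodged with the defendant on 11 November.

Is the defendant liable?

(a) condition ≥5 days old — fails.
(A) not (public area) — not satisfied.
(B) not (consent to enter) — not satisfied.
(C) not (commercial use) — not met.
(D) not (during posted hours) — fails.
(i): F OR F OR F OR F → false.
(ii) not (entrant a minor) — met.
(b): F AND T → false.
So (1) is not satisfied (F OR F).
(i) not open/obvious — fails.
(ii) not (proximate cause) — not satisfied.
(a) = F AND F = false.
(b) complaint lodged — holds.
(c) exclusive control — satisfied.
(2): F OR T OR T → true.
So Overall is not satisfied (F AND T).

No — not liable.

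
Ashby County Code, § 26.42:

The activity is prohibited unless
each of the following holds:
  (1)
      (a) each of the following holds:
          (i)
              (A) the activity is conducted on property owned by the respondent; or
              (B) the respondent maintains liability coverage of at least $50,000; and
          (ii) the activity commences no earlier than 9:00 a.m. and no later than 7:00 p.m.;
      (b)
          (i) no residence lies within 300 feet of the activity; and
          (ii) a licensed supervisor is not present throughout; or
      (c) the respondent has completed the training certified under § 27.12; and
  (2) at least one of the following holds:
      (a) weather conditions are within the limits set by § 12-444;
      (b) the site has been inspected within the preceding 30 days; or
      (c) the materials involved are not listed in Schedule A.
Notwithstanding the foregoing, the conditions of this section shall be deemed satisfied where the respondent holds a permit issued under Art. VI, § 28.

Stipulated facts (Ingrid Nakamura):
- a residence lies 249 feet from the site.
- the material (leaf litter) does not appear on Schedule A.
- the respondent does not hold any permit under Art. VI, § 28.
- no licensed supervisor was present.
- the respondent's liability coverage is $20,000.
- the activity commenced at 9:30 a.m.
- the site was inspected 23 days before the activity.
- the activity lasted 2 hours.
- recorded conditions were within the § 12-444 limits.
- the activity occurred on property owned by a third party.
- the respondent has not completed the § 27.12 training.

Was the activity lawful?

(A) own property — not satisfied.
(B) coverage ≥ $50,000 — not met.
So (i) is not satisfied (F OR F).
(ii) start within hours — met.
So (a) is not satisfied (F AND T).
(i) no residence in 300 ft — fails.
(ii) not (supervisor present) — holds.
So (b) is not satisfied (F AND T).
(c) training certified — not met.
So (1) is not satisfied (F OR F OR F).
(a) weather ok — met.
(b) site inspected — met.
(c) not (Schedule A material) — met.
So (2) is satisfied (T OR T OR T).
So Overall is not satisfied (F AND T).
Exception (holds permit) — not satisfied.
Result: main false OR exception false → false.

No — unlawful.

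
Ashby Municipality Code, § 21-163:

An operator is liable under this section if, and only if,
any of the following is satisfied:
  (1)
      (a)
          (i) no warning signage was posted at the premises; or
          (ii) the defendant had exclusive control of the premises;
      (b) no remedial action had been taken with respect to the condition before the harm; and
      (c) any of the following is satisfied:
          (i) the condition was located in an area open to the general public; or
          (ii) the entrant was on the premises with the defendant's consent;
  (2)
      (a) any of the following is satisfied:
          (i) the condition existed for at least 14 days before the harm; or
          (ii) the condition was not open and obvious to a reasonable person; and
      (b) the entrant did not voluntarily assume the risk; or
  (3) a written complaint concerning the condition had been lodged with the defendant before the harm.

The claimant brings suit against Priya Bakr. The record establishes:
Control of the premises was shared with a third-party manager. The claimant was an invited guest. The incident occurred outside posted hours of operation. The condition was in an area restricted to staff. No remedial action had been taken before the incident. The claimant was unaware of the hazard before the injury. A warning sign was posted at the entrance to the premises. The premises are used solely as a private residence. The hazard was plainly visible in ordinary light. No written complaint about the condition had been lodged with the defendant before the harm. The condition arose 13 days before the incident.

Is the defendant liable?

(i) no signage posted — not satisfied.
(ii) exclusive control — not met.
(a) = F OR F = false.
(b) no remedial action — met.
(i) public area — not met.
(ii) consent to enter — satisfied.
(c): F OR T → true.
So (1) is not satisfied (F AND T AND T).
(i) condition ≥14 days old — not met.
(ii) not open/obvious — not met.
So (a) is not satisfied (F OR F).
(b) no assumed risk — holds.
(2) = F AND T = false.
(3) complaint lodged — fails.
Overall = F OR F OR F = false.

No — not liable.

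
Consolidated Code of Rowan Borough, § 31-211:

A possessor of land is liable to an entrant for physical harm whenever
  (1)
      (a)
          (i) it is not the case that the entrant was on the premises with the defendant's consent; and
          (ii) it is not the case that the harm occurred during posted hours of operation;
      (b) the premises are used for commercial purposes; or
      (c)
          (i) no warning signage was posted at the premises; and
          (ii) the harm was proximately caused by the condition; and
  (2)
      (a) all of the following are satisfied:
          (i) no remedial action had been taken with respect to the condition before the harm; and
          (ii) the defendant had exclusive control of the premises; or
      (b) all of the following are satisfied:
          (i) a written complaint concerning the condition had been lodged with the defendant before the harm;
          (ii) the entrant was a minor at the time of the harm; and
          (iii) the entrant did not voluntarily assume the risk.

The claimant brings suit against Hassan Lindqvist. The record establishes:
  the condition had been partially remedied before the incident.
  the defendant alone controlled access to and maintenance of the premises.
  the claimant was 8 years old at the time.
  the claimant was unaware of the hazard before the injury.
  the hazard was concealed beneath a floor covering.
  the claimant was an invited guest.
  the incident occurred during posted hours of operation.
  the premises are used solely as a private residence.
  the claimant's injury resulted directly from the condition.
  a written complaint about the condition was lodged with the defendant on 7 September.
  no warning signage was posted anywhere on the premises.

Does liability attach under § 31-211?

Yes — liable.

(i) not (consent to enter) — not met.
(ii) not (during posted hours) — fails.
(a) = F AND F = false.
(b) commercial use — not met.
(i) no signage posted — met.
(ii) proximate cause — holds.
(c) = T AND T = true.
(1) = F OR F OR T = true.
(i) no remedial action — fails.
(ii) exclusive control — holds.
So (a) is not satisfied (F AND T).
(i) complaint lodged — satisfied.
(ii) entrant a minor — satisfied.
(iii) no assumed risk — met.
So (b) is satisfied (T AND T AND T).
(2): F OR T → true.
Overall = T AND T = true.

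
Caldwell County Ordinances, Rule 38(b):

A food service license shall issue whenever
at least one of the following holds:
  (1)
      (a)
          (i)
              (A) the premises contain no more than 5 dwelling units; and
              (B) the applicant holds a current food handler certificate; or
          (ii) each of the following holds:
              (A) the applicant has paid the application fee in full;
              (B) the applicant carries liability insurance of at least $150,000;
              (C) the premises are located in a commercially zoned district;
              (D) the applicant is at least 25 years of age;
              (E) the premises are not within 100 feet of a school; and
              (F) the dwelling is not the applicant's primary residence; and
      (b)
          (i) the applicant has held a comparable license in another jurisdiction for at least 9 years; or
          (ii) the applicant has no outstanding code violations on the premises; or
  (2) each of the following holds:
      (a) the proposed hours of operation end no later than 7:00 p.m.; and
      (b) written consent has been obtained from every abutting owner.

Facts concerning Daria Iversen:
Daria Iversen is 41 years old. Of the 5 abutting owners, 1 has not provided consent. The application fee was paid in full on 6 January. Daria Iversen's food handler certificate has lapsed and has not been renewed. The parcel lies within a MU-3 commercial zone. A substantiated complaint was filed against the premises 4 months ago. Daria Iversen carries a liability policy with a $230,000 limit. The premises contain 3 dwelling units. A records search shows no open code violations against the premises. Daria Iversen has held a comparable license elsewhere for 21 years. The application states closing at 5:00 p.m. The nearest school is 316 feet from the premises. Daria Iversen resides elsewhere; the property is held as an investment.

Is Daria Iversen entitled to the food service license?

(A) ≤ 5 units — met.
(B) food handler cert. — not satisfied.
So (i) is not satisfied (T AND F).
(A) fee paid — holds.
(B) insurance ≥ $150,000 — satisfied.
(C) commercially zoned — satisfied.
(D) age ≥ 25 — holds.
(E) ≥100 ft from school — met.
(F) not (primary residence) — met.
(ii) = T AND T AND T AND T AND T AND T = true.
(a): F OR T → true.
(i) prior license ≥ 9 yr — met.
(ii) no code violations — satisfied.
(b) = T OR T = true.
So (1) is satisfied (T AND T).
(a) closes by 7 p.m. — satisfied.
(b) all abutters consent — not satisfied.
So (2) is not satisfied (T AND F).
So Overall is satisfied (T OR F).

Yes — granted.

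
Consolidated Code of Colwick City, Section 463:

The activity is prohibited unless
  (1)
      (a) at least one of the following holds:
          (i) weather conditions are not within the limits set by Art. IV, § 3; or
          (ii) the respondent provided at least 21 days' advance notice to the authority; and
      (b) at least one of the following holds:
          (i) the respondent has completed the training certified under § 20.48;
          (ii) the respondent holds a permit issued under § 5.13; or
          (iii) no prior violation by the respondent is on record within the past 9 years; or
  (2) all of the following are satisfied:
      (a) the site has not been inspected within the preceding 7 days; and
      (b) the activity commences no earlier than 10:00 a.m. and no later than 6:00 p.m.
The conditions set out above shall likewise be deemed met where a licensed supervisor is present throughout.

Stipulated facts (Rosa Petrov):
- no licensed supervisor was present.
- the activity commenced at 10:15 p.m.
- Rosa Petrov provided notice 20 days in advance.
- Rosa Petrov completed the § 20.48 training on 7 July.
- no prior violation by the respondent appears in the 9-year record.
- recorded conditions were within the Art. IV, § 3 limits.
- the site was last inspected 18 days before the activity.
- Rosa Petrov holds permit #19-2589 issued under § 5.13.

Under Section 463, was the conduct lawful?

No — unlawful.

(i) not (weather ok) — not met.
(ii) ≥21 days' notice — not met.
(a): F OR F → false.
(i) training certified — satisfied.
(ii) holds permit — holds.
(iii) no prior violation — satisfied.
(b) = T OR T OR T = true.
So (1) is not satisfied (F AND T).
(a) not (site inspected) — met.
(b) start within hours — not met.
So (2) is not satisfied (T AND F).
Overall = F OR F = false.
Exception (supervisor present) — not satisfied.
Result: main false OR exception false → false.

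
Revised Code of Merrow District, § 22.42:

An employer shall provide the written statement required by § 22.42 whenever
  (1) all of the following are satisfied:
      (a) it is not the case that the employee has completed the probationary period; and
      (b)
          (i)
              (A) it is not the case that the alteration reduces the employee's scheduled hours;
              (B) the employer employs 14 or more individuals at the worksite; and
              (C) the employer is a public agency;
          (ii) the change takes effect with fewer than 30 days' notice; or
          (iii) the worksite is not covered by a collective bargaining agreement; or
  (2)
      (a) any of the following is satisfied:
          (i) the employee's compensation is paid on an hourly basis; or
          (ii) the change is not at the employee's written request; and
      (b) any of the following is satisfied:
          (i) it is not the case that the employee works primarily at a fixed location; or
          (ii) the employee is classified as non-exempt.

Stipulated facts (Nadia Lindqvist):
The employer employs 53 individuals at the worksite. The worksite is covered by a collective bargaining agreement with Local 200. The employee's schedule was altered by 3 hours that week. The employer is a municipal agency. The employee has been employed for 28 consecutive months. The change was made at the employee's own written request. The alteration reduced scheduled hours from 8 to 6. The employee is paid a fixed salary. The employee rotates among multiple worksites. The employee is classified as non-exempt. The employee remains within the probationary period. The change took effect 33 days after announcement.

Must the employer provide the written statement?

(a) not (past probation) — holds.
(A) not (hours reduced) — not met.
(B) ≥ 14 at site — satisfied.
(C) public agency — satisfied.
So (i) is not satisfied (F AND T AND T).
(ii) < 30 days' notice — not satisfied.
(iii) no CBA — fails.
(b): F OR F OR F → false.
So (1) is not satisfied (T AND F).
(i) hourly-paid — not met.
(ii) not employee-requested — not met.
So (a) is not satisfied (F OR F).
(i) not (fixed location) — holds.
(ii) non-exempt — satisfied.
So (b) is satisfied (T OR T).
(2) = F AND T = false.
Overall: F OR F → false.

No — not required.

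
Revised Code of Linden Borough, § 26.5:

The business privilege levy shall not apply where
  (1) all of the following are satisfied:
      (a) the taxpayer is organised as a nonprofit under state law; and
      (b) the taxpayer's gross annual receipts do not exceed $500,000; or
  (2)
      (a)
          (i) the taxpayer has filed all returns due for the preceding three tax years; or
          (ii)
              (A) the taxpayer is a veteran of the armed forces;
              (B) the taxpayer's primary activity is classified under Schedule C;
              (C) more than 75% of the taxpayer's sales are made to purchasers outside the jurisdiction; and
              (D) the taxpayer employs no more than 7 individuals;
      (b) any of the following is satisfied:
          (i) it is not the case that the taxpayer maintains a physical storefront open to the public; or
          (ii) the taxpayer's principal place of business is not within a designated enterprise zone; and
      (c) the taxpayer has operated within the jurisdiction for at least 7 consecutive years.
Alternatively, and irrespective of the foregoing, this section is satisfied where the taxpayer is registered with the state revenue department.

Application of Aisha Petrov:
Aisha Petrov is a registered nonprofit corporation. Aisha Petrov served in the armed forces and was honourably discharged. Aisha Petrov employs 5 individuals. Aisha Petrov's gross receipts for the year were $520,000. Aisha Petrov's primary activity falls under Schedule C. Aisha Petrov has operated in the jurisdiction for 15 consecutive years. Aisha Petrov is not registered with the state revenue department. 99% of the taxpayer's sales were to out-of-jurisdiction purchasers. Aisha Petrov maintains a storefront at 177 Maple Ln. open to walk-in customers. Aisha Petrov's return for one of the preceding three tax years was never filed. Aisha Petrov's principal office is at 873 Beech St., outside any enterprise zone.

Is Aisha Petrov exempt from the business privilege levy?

Yes — exempt.

(a) nonprofit — satisfied.
(b) receipts ≤ $500,000 — not satisfied.
So (1) is not satisfied (T AND F).
(i) returns current — not met.
(A) veteran — satisfied.
(B) Schedule C activity — satisfied.
(C) >75% out-of-jur. sales — satisfied.
(D) ≤ 7 employees — holds.
So (ii) is satisfied (T AND T AND T AND T).
So (a) is satisfied (F OR T).
(i) not (has storefront) — not satisfied.
(ii) not (in enterprise zone) — satisfied.
So (b) is satisfied (F OR T).
(c) ≥ 7 yrs in jurisdiction — holds.
(2) = T AND T AND T = true.
So Overall is satisfied (F OR T).
Exception (state-registered) — not satisfied.
Result: main true OR exception false → true.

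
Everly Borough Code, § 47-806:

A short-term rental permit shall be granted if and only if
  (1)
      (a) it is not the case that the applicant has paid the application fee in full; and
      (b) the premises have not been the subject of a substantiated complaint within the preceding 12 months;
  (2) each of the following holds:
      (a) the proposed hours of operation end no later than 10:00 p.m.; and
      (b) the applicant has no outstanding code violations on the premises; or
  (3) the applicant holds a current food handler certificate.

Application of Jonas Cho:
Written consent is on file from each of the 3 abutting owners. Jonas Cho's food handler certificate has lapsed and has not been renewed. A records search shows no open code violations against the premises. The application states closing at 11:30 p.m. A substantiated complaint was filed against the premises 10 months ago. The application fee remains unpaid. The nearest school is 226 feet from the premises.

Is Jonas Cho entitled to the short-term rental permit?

No — denied.

(a) not (fee paid) — satisfied.
(b) no complaint in 12 mo. — not satisfied.
(1) = T AND F = false.
(a) closes by 10 p.m. — not satisfied.
(b) no code violations — met.
(2): F AND T → false.
(3) food handler cert. — not met.
So Overall is not satisfied (F OR F OR F).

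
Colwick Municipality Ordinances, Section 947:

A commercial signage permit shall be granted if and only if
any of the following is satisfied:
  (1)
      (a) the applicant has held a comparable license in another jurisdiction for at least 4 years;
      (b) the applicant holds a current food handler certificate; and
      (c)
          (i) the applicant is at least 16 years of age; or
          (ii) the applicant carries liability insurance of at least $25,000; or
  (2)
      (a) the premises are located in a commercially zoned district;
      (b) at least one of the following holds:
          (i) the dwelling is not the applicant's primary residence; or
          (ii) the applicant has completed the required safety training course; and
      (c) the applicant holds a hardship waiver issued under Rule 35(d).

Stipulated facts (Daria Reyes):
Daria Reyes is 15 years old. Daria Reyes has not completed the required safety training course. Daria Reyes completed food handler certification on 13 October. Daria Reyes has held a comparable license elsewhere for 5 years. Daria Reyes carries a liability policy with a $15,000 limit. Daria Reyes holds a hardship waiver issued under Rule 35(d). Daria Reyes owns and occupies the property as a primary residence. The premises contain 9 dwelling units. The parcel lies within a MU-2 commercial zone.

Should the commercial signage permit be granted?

(a) prior license ≥ 4 yr — holds.
(b) food handler cert. — holds.
(i) age ≥ 16 — not satisfied.
(ii) insurance ≥ $25,000 — not met.
(c): F OR F → false.
(1) = T AND T AND F = false.
(a) commercially zoned — satisfied.
(i) not (primary residence) — not met.
(ii) safety training — not satisfied.
So (b) is not satisfied (F OR F).
(c) hardship waiver — holds.
(2): T AND F AND T → false.
Overall: F OR F → false.

No — denied.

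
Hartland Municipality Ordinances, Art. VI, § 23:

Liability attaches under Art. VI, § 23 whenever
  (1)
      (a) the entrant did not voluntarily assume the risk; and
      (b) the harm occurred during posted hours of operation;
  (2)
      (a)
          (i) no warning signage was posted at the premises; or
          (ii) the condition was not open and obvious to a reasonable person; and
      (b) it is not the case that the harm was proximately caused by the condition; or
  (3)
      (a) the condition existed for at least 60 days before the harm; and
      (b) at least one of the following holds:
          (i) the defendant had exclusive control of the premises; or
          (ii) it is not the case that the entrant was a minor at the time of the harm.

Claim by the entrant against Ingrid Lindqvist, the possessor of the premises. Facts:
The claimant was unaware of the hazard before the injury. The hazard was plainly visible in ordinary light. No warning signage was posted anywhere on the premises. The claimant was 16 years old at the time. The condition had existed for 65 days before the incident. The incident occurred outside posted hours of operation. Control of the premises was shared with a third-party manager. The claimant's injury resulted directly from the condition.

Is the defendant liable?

(a) no assumed risk — satisfied.
(b) during posted hours — not satisfied.
(1) = T AND F = false.
(i) no signage posted — met.
(ii) not open/obvious — not satisfied.
(a): T OR F → true.
(b) not (proximate cause) — not met.
(2) = T AND F = false.
(a) condition ≥60 days old — holds.
(i) exclusive control — not met.
(ii) not (entrant a minor) — not satisfied.
(b) = F OR F = false.
So (3) is not satisfied (T AND F).
Overall: F OR F OR F → false.

No — not liable.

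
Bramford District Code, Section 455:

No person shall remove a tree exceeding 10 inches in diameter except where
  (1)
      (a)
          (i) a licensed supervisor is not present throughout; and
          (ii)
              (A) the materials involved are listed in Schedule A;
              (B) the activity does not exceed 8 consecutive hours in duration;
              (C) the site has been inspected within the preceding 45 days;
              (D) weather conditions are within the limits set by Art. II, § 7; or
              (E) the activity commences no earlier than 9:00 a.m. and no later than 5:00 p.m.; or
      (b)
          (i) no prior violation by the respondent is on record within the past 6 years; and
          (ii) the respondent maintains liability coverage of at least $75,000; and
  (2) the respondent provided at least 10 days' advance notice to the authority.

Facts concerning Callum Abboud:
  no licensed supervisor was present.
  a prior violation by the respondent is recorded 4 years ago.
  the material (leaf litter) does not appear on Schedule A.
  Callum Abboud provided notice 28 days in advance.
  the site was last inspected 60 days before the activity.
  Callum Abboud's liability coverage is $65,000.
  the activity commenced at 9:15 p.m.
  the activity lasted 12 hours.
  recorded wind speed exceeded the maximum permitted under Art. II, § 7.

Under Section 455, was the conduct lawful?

(i) not (supervisor present) — holds.
(A) Schedule A material — not satisfied.
(B) ≤ 8 hrs duration — not met.
(C) site inspected — fails.
(D) weather ok — fails.
(E) start within hours — not met.
(ii) = F OR F OR F OR F OR F = false.
So (a) is not satisfied (T AND F).
(i) no prior violation — not satisfied.
(ii) coverage ≥ $75,000 — not satisfied.
(b): F AND F → false.
(1): F OR F → false.
(2) ≥10 days' notice — holds.
So Overall is not satisfied (F AND T).

No — unlawful.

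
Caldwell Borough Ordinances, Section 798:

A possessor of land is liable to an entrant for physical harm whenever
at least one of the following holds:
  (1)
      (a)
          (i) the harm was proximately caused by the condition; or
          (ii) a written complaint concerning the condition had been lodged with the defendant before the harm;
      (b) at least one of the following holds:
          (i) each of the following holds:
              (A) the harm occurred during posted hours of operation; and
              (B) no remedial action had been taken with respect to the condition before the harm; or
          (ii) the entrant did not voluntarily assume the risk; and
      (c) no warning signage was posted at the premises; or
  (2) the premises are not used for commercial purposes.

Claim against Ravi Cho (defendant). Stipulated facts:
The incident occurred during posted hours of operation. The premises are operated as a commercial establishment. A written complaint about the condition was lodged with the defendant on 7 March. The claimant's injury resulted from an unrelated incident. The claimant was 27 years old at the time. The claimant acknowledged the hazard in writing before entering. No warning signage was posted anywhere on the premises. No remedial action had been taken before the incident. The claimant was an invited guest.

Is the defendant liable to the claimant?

Yes — liable.

(i) proximate cause — fails.
(ii) complaint lodged — met.
(a): F OR T → true.
(A) during posted hours — met.
(B) no remedial action — satisfied.
So (i) is satisfied (T AND T).
(ii) no assumed risk — not satisfied.
So (b) is satisfied (T OR F).
(c) no signage posted — holds.
So (1) is satisfied (T AND T AND T).
(2) not (commercial use) — fails.
Overall: T OR F → true.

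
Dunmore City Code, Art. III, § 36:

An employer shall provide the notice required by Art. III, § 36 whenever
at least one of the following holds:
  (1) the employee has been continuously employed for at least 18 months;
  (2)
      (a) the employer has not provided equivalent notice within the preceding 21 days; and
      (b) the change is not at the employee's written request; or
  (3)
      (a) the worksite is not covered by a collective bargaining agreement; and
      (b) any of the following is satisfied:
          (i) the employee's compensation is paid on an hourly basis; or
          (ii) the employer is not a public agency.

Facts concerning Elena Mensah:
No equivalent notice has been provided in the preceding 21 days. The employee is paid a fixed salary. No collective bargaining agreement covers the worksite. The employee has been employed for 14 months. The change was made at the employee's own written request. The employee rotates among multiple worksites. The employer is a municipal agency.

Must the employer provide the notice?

No — not required.

(1) tenure ≥ 18 mo. — fails.
(a) no recent notice — met.
(b) not employee-requested — not satisfied.
So (2) is not satisfied (T AND F).
(a) no CBA — holds.
(i) hourly-paid — fails.
(ii) not (public agency) — not met.
(b) = F OR F = false.
(3) = T AND F = false.
So Overall is not satisfied (F OR F OR F).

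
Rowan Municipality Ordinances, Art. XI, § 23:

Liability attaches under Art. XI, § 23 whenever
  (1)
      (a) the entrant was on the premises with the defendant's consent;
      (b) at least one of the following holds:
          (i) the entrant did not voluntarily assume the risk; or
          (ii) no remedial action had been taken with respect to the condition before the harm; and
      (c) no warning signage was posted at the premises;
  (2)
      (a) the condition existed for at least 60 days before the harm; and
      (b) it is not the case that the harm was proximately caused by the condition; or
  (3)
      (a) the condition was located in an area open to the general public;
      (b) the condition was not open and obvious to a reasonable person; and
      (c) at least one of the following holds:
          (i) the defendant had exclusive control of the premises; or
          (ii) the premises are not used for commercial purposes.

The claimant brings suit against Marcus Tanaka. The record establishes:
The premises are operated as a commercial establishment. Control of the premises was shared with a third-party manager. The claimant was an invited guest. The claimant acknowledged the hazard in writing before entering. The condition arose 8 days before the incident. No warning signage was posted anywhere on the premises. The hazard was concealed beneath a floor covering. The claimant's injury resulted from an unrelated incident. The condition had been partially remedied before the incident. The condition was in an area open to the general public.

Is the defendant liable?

(a) consent to enter — satisfied.
(i) no assumed risk — fails.
(ii) no remedial action — not met.
(b): F OR F → false.
(c) no signage posted — holds.
(1) = T AND F AND T = false.
(a) condition ≥60 days old — fails.
(b) not (proximate cause) — met.
So (2) is not satisfied (F AND T).
(a) public area — satisfied.
(b) not open/obvious — satisfied.
(i) exclusive control — fails.
(ii) not (commercial use) — fails.
So (c) is not satisfied (F OR F).
(3) = T AND T AND F = false.
Overall: F OR F OR F → false.

No — not liable.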